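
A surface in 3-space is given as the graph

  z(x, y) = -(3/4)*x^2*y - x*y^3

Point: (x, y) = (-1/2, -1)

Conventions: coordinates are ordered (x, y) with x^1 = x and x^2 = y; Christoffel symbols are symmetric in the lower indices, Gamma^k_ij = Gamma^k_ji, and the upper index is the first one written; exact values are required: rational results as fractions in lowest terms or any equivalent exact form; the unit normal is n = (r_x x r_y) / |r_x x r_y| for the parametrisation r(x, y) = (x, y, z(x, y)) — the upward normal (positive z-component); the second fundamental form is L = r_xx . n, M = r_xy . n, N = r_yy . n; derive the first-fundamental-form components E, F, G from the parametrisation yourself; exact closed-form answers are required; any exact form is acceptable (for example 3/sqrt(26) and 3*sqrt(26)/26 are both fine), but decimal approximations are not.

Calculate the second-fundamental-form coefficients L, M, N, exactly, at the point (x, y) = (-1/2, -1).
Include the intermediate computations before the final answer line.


z_x = 1/4, z_y = 21/16, z_xx = 3/2, z_xy = -9/4, z_yy = -3
E = 17/16, F = 21/64, G = 697/256; answer radicand W^2 = 713/256
unnormalised second-form numerators: l = 3/2, m = -9/4, n = -3; L = l/sqrt(713/256), and similarly M = m/sqrt(W^2), N = n/sqrt(W^2)

Answer: L = 24*sqrt(713)/713, M = -36*sqrt(713)/713, N = -48*sqrt(713)/713


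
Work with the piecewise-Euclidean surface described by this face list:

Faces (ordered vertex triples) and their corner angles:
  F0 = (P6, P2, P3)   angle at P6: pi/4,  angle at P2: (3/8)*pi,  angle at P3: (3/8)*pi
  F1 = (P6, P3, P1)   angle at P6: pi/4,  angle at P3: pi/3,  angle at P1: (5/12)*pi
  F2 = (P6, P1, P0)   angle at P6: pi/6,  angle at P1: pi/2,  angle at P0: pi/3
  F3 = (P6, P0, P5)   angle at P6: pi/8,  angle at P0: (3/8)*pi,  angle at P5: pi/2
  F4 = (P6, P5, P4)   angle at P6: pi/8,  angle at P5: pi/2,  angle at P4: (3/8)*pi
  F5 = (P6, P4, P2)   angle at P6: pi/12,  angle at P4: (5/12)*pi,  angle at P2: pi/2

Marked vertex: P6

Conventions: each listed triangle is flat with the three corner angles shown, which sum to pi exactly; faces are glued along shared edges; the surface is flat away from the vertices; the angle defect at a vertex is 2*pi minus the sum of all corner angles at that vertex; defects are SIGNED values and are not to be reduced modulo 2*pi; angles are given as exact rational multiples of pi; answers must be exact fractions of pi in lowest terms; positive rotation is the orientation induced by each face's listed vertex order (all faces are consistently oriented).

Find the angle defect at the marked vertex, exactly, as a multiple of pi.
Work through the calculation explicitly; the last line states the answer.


Sum of corner angles at P6: pi
defect = 2*pi - pi

Answer: defect(P6) = pi


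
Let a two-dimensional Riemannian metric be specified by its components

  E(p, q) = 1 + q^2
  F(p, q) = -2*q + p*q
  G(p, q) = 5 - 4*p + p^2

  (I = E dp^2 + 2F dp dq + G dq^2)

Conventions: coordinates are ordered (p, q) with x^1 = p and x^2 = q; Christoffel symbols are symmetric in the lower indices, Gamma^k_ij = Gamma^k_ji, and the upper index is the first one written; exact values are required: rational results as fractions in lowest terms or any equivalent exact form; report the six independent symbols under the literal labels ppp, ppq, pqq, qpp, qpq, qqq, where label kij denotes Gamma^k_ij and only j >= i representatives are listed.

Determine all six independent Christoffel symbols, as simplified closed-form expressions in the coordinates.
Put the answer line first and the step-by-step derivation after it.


Answer: Gamma_ppp = 0, Gamma_ppq = q/(p^2 - 4*p + q^2 + 5), Gamma_pqq = 0, Gamma_qpp = 0, Gamma_qpq = (p - 2)/(p^2 - 4*p + q^2 + 5), Gamma_qqq = 0

E = 1 + q^2; F = -2*q + p*q; G = 5 - 4*p + p^2
Gamma^k_ij = (1/2) g^{kl} (d_i g_jl + d_j g_il - d_l g_ij), with g^inv = (1/(EG-F^2)) [[G, -F], [-F, E]]
first partials: E_p = 0, E_q = 2*q, F_p = q, F_q = -2 + p, G_p = -4 + 2*p, G_q = 0
D = EG - F^2 = 5 - 4*p + q^2 + p^2
expanded: Gamma^p_pp = (G E_p - 2F F_p + F E_q)/(2D), Gamma^p_pq = (G E_q - F G_p)/(2D), Gamma^p_qq = (2G F_q - G G_p - F G_q)/(2D), Gamma^q_pp = (2E F_p - E E_q - F E_p)/(2D), Gamma^q_pq = (E G_p - F E_q)/(2D), Gamma^q_qq = (E G_q - 2F F_q + F G_p)/(2D); substitute and cancel common factors


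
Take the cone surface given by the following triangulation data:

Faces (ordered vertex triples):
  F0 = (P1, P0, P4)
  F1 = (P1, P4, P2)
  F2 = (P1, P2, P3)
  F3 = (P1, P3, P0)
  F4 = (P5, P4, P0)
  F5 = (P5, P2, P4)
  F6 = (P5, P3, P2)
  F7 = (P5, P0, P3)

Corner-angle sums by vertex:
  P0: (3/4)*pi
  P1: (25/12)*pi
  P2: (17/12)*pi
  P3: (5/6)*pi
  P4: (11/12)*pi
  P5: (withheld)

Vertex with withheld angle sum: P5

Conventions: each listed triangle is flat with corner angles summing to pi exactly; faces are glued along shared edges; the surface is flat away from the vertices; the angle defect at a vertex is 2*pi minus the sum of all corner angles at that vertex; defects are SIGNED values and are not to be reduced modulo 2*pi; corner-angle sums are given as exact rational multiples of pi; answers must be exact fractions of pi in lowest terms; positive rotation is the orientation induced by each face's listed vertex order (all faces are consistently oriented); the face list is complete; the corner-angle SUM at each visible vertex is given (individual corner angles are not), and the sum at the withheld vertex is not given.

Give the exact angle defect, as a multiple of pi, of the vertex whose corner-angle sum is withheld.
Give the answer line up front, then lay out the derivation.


Answer: defect(P5) = 0

V = 6, E = 12, F = 8; chi = V - E + F = 2
Gauss-Bonnet: total defect = 2*pi*chi = 4*pi; visible defects sum to 4*pi


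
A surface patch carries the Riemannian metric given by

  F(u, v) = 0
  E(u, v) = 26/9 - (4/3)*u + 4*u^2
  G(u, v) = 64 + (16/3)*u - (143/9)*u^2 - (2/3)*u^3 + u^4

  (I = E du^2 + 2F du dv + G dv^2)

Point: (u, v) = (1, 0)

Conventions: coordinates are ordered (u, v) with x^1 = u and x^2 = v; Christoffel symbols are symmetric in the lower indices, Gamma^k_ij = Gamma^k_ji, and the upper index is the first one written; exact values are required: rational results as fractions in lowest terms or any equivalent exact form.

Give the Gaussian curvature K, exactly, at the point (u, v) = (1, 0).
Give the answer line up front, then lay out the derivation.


Answer: K = 27/1100

E = 50/9, F = 0, G = 484/9, EG - F^2 = 24200/81 at the point
E_u = 20/3, E_v = 0, F_u = 0, F_v = 0, G_u = -220/9, G_v = 0
E_vv = 0, F_uv = 0, G_uu = -214/9
K follows from Brioschi's formula, (det M1 - det M2)/(EG - F^2)^2.
M1 = [[-E_vv/2 + F_uv - G_uu/2, E_u/2, F_u - E_v/2], [F_v - G_u/2, E, F], [G_v/2, F, G]] = [[107/9, 10/3, 0], [110/9, 50/9, 0], [0, 0, 484/9]]; det M1 = 992200/729
M2 = [[0, E_v/2, G_u/2], [E_v/2, E, F], [G_u/2, F, G]] = [[0, 0, -110/9], [0, 50/9, 0], [-110/9, 0, 484/9]]; det M2 = -605000/729
det M1 - det M2 = 532400/243; K = 532400/243 / (24200/81)^2 = 27/1100


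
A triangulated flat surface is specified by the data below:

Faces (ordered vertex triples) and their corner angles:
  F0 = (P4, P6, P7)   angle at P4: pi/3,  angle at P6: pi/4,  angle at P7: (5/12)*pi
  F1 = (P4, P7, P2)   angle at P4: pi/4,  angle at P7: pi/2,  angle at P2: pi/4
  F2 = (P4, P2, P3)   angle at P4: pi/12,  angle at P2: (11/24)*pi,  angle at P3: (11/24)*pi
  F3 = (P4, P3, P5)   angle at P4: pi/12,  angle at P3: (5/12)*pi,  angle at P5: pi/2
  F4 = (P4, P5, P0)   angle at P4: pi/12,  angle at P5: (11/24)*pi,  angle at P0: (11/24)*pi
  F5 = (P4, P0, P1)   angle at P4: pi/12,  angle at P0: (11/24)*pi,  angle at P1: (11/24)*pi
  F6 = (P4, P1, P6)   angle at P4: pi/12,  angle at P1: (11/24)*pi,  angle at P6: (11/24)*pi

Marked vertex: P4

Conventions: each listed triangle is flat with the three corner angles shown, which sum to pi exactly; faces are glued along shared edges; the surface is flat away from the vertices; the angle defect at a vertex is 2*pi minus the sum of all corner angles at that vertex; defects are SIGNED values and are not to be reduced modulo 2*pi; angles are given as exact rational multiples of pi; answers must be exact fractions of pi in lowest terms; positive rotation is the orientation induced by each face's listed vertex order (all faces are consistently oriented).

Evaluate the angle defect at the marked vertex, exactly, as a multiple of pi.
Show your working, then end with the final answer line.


Sum of corner angles at P4: pi
defect = 2*pi - pi

Answer: defect(P4) = pi


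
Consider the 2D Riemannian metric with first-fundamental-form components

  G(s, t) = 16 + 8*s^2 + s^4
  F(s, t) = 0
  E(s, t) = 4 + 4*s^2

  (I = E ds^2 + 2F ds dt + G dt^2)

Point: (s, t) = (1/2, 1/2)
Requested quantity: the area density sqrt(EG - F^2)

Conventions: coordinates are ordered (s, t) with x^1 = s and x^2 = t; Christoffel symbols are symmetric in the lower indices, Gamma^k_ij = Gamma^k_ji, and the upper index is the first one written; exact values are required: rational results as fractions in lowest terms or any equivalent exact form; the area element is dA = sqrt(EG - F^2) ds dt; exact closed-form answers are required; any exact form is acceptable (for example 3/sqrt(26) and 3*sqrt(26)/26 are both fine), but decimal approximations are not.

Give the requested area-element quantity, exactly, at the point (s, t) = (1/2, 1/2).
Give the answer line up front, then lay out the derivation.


Answer: sqrt(EG - F^2) = 17*sqrt(5)/4

E = 5, F = 0, G = 289/16; EG - F^2 = 1445/16


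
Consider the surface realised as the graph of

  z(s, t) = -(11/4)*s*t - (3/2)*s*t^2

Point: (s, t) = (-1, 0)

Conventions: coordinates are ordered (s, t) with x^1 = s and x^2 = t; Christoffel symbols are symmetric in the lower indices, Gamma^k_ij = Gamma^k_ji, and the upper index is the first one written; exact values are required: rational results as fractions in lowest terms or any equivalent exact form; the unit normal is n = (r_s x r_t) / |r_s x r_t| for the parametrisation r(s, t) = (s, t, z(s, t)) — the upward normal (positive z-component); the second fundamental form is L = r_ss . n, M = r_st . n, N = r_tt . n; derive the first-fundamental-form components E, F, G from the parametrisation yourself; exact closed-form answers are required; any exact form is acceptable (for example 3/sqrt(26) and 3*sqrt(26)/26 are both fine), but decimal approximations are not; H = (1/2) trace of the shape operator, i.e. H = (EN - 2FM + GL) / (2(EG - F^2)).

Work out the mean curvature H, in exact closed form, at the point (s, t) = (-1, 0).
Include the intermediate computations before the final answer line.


z_s = 0, z_t = 11/4, z_ss = 0, z_st = -11/4, z_tt = 3
E = 1, F = 0, G = 137/16; answer radicand W^2 = 137/16
unnormalised second-form numerators: l = 0, m = -11/4, n = 3; L = l/sqrt(137/16), and similarly M = m/sqrt(W^2), N = n/sqrt(W^2)
H = (E*n - 2*F*m + G*l) / (2*(EG - F^2)*sqrt(W^2)); E*n - 2*F*m + G*l = 3, EG - F^2 = 137/16, so H = (24/137)/sqrt(137/16)

Answer: H = 96*sqrt(137)/18769


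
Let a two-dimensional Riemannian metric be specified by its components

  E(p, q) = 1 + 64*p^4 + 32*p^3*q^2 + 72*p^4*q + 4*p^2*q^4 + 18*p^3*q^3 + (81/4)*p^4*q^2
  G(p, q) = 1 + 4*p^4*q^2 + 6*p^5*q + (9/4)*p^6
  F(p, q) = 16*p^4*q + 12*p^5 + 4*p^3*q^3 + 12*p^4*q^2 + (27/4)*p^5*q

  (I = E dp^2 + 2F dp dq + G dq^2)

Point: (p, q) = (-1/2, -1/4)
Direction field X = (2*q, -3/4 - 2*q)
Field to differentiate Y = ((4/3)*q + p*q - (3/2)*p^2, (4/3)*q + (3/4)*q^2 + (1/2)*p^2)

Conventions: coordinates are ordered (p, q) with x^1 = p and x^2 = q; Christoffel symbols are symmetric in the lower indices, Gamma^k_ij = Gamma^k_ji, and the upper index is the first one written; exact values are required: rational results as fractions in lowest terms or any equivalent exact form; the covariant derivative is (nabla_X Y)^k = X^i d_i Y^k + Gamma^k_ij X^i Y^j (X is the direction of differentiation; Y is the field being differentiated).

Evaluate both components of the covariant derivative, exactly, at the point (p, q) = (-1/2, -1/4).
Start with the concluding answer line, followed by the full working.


Answer: (nabla_X Y)^p = -571955/377568, (nabla_X Y)^q = 52483/377568

E = 3833/1024, F = -265/512, G = 281/256 at the point
E_p = -1431/64, E_q = 689/128, F_p = 1229/256, F_q = 41/128, G_p = -65/64, G_q = -5/16
EG - F^2 = 3933/1024;  g^inv = (1024/3933) * [[281/256, 265/512], [265/512, 3833/1024]]
first-kind symbols [ij,l] = (1/2)(d_i g_jl + d_j g_il - d_l g_ij): [pp,p] = E_p/2 = -1431/128, [pp,q] = F_p - E_q/2 = 135/64, [pq,p] = E_q/2 = 689/256, [pq,q] = G_p/2 = -65/128, [qq,p] = F_q - G_p/2 = 53/64, [qq,q] = G_q/2 = -5/32
Gamma^p_ij = (G*[ij,p] - F*[ij,q])/(EG - F^2), Gamma^q_ij = (E*[ij,q] - F*[ij,p])/(EG - F^2)
Gamma_ppp = -1272/437, Gamma_ppq = 2756/3933, Gamma_pqq = 848/3933, Gamma_qpp = 240/437, Gamma_qpq = -520/3933, Gamma_qqq = -160/3933
X = (-1/2, -1/4), Y = (-7/12, -31/192) at the point


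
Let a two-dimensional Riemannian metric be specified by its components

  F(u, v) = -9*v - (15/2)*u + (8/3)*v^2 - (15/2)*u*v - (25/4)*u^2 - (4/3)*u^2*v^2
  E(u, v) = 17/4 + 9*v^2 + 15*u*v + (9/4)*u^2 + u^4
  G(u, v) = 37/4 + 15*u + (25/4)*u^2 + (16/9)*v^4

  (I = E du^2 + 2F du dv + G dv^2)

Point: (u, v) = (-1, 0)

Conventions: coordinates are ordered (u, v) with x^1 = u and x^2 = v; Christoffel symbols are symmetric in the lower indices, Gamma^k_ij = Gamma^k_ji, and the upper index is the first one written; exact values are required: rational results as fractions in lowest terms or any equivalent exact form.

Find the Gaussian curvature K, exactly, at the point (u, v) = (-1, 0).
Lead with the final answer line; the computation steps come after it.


Answer: K = -9036/1225

E = 15/2, F = 5/4, G = 1/2, EG - F^2 = 35/16 at the point
E_u = -17/2, E_v = -15, F_u = 5, F_v = -3/2, G_u = 5/2, G_v = 0
E_vv = 18, F_uv = -15/2, G_uu = 25/2
Using the Brioschi determinant formula for K from the metric derivatives:
M1 = [[-E_vv/2 + F_uv - G_uu/2, E_u/2, F_u - E_v/2], [F_v - G_u/2, E, F], [G_v/2, F, G]] = [[-91/4, -17/4, 25/2], [-11/4, 15/2, 5/4], [0, 5/4, 1/2]]; det M1 = -6309/64
M2 = [[0, E_v/2, G_u/2], [E_v/2, E, F], [G_u/2, F, G]] = [[0, -15/2, 5/4], [-15/2, 15/2, 5/4], [5/4, 5/4, 1/2]]; det M2 = -2025/32
det M1 - det M2 = -2259/64; K = -2259/64 / (35/16)^2 = -9036/1225


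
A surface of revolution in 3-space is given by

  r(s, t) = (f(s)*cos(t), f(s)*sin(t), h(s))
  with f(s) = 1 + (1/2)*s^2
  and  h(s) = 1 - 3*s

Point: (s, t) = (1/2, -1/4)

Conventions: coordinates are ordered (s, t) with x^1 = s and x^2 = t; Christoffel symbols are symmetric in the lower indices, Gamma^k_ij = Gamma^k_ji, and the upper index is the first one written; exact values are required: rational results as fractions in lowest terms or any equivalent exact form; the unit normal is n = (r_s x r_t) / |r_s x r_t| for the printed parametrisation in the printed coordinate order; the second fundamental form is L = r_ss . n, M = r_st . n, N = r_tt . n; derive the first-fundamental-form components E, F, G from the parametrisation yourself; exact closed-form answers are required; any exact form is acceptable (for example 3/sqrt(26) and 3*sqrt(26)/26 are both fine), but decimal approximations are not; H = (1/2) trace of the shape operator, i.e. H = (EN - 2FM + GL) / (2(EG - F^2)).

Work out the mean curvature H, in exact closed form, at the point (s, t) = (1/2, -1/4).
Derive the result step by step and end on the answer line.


f = 9/8, f' = 1/2, f'' = 1, h' = -3, h'' = 0
E = 37/4, F = 0, G = 81/64; answer radicand W^2 = 37/4
unnormalised second-form numerators: l = 3, m = 0, n = -27/8; L = l/sqrt(37/4), and similarly M = m/sqrt(W^2), N = n/sqrt(W^2)
H = (E*n - 2*F*m + G*l) / (2*(EG - F^2)*sqrt(W^2)); E*n - 2*F*m + G*l = -1755/64, EG - F^2 = 2997/256, so H = (-130/111)/sqrt(37/4)

Answer: H = -260*sqrt(37)/4107


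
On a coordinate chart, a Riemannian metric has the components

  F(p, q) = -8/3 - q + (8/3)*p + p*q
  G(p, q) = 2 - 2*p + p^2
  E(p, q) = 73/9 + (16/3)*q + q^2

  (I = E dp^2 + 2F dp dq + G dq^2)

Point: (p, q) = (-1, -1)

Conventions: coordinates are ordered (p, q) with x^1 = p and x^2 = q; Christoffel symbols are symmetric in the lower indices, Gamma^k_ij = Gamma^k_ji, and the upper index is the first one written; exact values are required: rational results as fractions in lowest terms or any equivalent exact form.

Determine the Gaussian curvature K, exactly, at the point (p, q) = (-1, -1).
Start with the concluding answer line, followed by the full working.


Answer: K = -81/4900

E = 34/9, F = -10/3, G = 5, EG - F^2 = 70/9 at the point
E_p = 0, E_q = 10/3, F_p = 5/3, F_q = -2, G_p = -4, G_q = 0
E_qq = 2, F_pq = 1, G_pp = 2
Apply the Brioschi formula K = (det M1 - det M2)/(EG - F^2)^2 over the derivative matrices of E, F, G.
M1 = [[-E_qq/2 + F_pq - G_pp/2, E_p/2, F_p - E_q/2], [F_q - G_p/2, E, F], [G_q/2, F, G]] = [[-1, 0, 0], [0, 34/9, -10/3], [0, -10/3, 5]]; det M1 = -70/9
M2 = [[0, E_q/2, G_p/2], [E_q/2, E, F], [G_p/2, F, G]] = [[0, 5/3, -2], [5/3, 34/9, -10/3], [-2, -10/3, 5]]; det M2 = -61/9
det M1 - det M2 = -1; K = -1 / (70/9)^2 = -81/4900


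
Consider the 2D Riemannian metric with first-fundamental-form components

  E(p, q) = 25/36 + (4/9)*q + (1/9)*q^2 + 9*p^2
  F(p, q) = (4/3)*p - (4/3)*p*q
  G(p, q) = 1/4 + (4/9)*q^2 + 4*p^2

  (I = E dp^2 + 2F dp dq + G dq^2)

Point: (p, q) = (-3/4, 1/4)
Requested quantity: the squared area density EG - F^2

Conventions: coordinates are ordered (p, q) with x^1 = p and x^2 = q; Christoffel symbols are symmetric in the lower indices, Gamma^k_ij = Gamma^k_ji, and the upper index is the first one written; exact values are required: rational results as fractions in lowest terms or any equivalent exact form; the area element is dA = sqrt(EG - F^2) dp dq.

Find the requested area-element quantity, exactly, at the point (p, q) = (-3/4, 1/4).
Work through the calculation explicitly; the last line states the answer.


E = 47/8, F = -3/4, G = 91/36; EG - F^2 = 4115/288

Answer: EG - F^2 = 4115/288


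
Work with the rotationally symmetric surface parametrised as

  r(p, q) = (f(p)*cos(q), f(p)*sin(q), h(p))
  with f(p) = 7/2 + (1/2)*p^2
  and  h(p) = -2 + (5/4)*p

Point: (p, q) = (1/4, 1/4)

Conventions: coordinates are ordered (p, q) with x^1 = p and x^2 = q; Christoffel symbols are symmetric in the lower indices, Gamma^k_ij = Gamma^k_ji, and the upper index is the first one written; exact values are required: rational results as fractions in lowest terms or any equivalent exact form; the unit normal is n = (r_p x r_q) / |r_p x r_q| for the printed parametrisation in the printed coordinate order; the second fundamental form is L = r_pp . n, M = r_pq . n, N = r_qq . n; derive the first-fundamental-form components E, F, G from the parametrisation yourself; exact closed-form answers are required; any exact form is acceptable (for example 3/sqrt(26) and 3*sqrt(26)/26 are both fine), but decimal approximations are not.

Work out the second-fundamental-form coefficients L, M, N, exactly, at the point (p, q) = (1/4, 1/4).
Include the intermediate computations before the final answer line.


f = 113/32, f' = 1/4, f'' = 1, h' = 5/4, h'' = 0
E = 13/8, F = 0, G = 12769/1024; answer radicand W^2 = 13/8
unnormalised second-form numerators: l = -5/4, m = 0, n = 565/128; L = l/sqrt(13/8), and similarly M = m/sqrt(W^2), N = n/sqrt(W^2)

Answer: L = -5*sqrt(26)/26, M = 0, N = 565*sqrt(26)/832


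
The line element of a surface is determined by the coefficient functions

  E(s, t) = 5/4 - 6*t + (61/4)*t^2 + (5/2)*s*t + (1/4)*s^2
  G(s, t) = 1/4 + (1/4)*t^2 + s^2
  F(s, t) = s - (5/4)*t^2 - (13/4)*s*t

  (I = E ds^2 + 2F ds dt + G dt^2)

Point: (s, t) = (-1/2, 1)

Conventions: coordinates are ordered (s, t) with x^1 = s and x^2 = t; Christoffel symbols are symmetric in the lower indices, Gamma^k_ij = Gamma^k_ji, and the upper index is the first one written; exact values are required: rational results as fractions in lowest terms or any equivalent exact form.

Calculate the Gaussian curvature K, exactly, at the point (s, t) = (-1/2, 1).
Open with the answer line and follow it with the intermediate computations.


Answer: K = -1768/49729

E = 149/16, F = -1/8, G = 3/4, EG - F^2 = 223/32 at the point
E_s = 9/4, E_t = 93/4, F_s = -9/4, F_t = -7/8, G_s = -1, G_t = 1/2
E_tt = 61/2, F_st = -13/4, G_ss = 2
Compute both Brioschi determinants and normalise by (EG - F^2)^2.
M1 = [[-E_tt/2 + F_st - G_ss/2, E_s/2, F_s - E_t/2], [F_t - G_s/2, E, F], [G_t/2, F, G]] = [[-39/2, 9/8, -111/8], [-3/8, 149/16, -1/8], [1/4, -1/8, 3/4]]; det M1 = -26613/256
M2 = [[0, E_t/2, G_s/2], [E_t/2, E, F], [G_s/2, F, G]] = [[0, 93/8, -1/2], [93/8, 149/16, -1/8], [-1/2, -1/8, 3/4]]; det M2 = -26171/256
det M1 - det M2 = -221/128; K = -221/128 / (223/32)^2 = -1768/49729


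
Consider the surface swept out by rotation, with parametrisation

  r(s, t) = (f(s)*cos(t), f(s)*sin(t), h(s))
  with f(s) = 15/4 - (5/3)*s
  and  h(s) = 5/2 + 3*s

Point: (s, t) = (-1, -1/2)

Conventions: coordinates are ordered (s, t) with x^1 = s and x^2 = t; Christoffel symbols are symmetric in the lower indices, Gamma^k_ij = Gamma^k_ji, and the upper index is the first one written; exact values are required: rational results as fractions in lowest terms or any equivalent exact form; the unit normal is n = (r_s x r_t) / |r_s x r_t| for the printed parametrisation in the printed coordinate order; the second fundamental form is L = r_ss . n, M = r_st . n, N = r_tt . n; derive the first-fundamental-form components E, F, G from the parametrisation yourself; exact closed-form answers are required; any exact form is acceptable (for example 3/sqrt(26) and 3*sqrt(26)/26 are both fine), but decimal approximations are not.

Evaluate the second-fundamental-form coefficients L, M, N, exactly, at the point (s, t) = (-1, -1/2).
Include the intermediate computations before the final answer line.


f = 65/12, f' = -5/3, f'' = 0, h' = 3, h'' = 0
E = 106/9, F = 0, G = 4225/144; answer radicand W^2 = 106/9
unnormalised second-form numerators: l = 0, m = 0, n = 65/4; L = l/sqrt(106/9), and similarly M = m/sqrt(W^2), N = n/sqrt(W^2)

Answer: L = 0, M = 0, N = 195*sqrt(106)/424


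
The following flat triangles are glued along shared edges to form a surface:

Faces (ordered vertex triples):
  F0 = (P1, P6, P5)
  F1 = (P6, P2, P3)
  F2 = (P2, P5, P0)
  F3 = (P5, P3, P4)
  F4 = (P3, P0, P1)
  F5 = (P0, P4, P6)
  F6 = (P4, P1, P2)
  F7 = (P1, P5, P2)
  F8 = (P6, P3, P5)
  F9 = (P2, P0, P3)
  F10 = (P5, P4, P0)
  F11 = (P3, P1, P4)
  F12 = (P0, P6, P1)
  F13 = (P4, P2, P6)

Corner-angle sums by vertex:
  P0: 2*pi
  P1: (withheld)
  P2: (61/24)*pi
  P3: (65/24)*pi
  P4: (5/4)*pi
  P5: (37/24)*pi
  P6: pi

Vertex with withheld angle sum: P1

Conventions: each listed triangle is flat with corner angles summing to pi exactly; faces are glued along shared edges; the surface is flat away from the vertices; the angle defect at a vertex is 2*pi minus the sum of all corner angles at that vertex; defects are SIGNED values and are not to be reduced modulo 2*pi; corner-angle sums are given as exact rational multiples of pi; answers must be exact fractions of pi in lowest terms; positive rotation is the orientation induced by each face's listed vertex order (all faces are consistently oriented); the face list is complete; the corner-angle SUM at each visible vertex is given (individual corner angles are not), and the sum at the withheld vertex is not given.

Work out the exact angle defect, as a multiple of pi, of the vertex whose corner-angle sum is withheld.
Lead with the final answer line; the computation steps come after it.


Answer: defect(P1) = (-23/24)*pi

V = 7, E = 21, F = 14; chi = V - E + F = 0
Gauss-Bonnet: total defect = 2*pi*chi = 0; visible defects sum to (23/24)*pi


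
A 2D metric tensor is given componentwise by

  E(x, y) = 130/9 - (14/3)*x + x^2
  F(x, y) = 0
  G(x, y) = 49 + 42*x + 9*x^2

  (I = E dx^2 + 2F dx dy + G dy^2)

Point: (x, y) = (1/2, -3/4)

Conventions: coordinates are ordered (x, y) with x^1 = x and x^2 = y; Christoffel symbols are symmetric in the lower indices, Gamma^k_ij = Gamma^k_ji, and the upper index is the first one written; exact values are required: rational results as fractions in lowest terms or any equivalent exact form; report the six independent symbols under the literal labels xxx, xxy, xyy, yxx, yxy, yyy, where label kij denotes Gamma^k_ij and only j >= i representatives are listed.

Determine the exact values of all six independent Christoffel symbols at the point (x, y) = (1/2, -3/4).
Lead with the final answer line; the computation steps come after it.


Answer: Gamma_xxx = -66/445, Gamma_xxy = 0, Gamma_xyy = -918/445, Gamma_yxx = 0, Gamma_yxy = 6/17, Gamma_yyy = 0

E = 445/36, F = 0, G = 289/4 at the point
E_x = -11/3, E_y = 0, F_x = 0, F_y = 0, G_x = 51, G_y = 0
EG - F^2 = 128605/144;  g^inv = (144/128605) * [[289/4, 0], [0, 445/36]]
first-kind symbols [ij,l] = (1/2)(d_i g_jl + d_j g_il - d_l g_ij): [xx,x] = E_x/2 = -11/6, [xx,y] = F_x - E_y/2 = 0, [xy,x] = E_y/2 = 0, [xy,y] = G_x/2 = 51/2, [yy,x] = F_y - G_x/2 = -51/2, [yy,y] = G_y/2 = 0
Gamma^x_ij = (G*[ij,x] - F*[ij,y])/(EG - F^2), Gamma^y_ij = (E*[ij,y] - F*[ij,x])/(EG - F^2)


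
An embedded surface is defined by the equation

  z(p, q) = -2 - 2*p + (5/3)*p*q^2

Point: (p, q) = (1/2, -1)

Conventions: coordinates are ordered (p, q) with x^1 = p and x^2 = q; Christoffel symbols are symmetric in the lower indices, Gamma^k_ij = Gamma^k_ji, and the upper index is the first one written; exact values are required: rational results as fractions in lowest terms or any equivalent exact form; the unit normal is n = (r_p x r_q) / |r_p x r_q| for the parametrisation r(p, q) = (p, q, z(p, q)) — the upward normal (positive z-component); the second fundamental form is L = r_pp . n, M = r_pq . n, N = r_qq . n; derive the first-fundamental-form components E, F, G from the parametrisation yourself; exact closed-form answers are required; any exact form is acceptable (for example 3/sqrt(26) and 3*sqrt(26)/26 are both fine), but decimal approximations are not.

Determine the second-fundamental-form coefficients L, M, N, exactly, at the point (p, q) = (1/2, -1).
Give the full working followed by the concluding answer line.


z_p = -1/3, z_q = -5/3, z_pp = 0, z_pq = -10/3, z_qq = 5/3
E = 10/9, F = 5/9, G = 34/9; answer radicand W^2 = 35/9
unnormalised second-form numerators: l = 0, m = -10/3, n = 5/3; L = l/sqrt(35/9), and similarly M = m/sqrt(W^2), N = n/sqrt(W^2)

Answer: L = 0, M = -2*sqrt(35)/7, N = sqrt(35)/7


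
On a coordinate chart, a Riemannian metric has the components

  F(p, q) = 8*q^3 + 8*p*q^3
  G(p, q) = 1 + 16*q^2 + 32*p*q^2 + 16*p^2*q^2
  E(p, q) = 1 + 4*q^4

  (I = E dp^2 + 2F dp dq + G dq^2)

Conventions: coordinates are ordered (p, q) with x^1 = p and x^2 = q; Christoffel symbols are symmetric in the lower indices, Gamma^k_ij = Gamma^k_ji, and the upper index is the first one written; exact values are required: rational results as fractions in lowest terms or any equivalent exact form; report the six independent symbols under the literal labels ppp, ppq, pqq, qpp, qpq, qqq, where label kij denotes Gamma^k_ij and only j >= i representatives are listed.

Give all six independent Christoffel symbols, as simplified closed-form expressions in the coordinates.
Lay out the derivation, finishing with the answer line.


E = 1 + 4*q^4; F = 8*q^3 + 8*p*q^3; G = 1 + 16*q^2 + 32*p*q^2 + 16*p^2*q^2
Gamma^k_ij = (1/2) g^{kl} (d_i g_jl + d_j g_il - d_l g_ij), with g^inv = (1/(EG-F^2)) [[G, -F], [-F, E]]
first partials: E_p = 0, E_q = 16*q^3, F_p = 8*q^3, F_q = 24*q^2 + 24*p*q^2, G_p = 32*q^2 + 32*p*q^2, G_q = 32*q + 64*p*q + 32*p^2*q
D = EG - F^2 = 1 + 16*q^2 + 32*p*q^2 + 4*q^4 + 16*p^2*q^2
expanded: Gamma^p_pp = (G E_p - 2F F_p + F E_q)/(2D), Gamma^p_pq = (G E_q - F G_p)/(2D), Gamma^p_qq = (2G F_q - G G_p - F G_q)/(2D), Gamma^q_pp = (2E F_p - E E_q - F E_p)/(2D), Gamma^q_pq = (E G_p - F E_q)/(2D), Gamma^q_qq = (E G_q - 2F F_q + F G_p)/(2D); substitute and cancel common factors

Answer: Gamma_ppp = 0, Gamma_ppq = 8*q^3/(16*p^2*q^2 + 32*p*q^2 + 4*q^4 + 16*q^2 + 1), Gamma_pqq = (8*p*q^2 + 8*q^2)/(16*p^2*q^2 + 32*p*q^2 + 4*q^4 + 16*q^2 + 1), Gamma_qpp = 0, Gamma_qpq = (16*p*q^2 + 16*q^2)/(16*p^2*q^2 + 32*p*q^2 + 4*q^4 + 16*q^2 + 1), Gamma_qqq = (16*p^2*q + 32*p*q + 16*q)/(16*p^2*q^2 + 32*p*q^2 + 4*q^4 + 16*q^2 + 1)


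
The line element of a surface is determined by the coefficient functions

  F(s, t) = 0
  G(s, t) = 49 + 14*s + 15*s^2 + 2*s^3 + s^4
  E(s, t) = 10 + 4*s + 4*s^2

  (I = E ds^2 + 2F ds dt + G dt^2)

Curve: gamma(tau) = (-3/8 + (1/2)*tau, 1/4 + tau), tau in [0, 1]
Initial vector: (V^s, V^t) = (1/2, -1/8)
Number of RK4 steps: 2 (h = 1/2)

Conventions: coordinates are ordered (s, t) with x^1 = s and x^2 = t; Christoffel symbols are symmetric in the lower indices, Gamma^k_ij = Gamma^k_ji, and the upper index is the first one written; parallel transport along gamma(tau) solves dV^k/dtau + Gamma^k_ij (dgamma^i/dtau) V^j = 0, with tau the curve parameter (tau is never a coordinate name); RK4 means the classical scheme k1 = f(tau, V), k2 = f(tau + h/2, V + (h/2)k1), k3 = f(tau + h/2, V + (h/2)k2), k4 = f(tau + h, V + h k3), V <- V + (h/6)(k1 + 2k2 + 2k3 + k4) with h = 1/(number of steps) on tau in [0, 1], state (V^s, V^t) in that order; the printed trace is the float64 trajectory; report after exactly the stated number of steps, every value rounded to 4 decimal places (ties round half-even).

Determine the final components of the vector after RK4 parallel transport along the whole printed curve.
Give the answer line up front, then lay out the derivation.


Answer: V^s = 0.3882, V^t = -0.1651

gamma'(tau) = (1/2, 1); f(tau, V)^k = -Gamma^k_ij(gamma(tau)) gamma'^i(tau) V^j; h = 1/2; intermediate values shown to 6 dp
curve data and Christoffel symbols at the stage parameters:
  tau = 0.000000: gamma = (-0.375000, 0.250000), gamma' = (0.500000, 1.000000); Gamma_sss = 0.055172, Gamma_sst = 0.000000, Gamma_stt = -0.186638, Gamma_tss = 0.000000, Gamma_tst = 0.036952, Gamma_ttt = 0.000000
  tau = 0.250000: gamma = (-0.250000, 0.500000), gamma' = (0.500000, 1.000000); Gamma_sss = 0.108108, Gamma_sst = 0.000000, Gamma_stt = -0.368243, Gamma_tss = 0.000000, Gamma_tst = 0.073394, Gamma_ttt = 0.000000
  tau = 0.500000: gamma = (-0.125000, 0.750000), gamma' = (0.500000, 1.000000); Gamma_sss = 0.156863, Gamma_sst = 0.000000, Gamma_stt = -0.540441, Gamma_tss = 0.000000, Gamma_tst = 0.108844, Gamma_ttt = 0.000000
  tau = 0.750000: gamma = (0.000000, 1.000000), gamma' = (0.500000, 1.000000); Gamma_sss = 0.200000, Gamma_sst = 0.000000, Gamma_stt = -0.700000, Gamma_tss = 0.000000, Gamma_tst = 0.142857, Gamma_ttt = 0.000000
  tau = 1.000000: gamma = (0.125000, 1.250000), gamma' = (0.500000, 1.000000); Gamma_sss = 0.236686, Gamma_sst = 0.000000, Gamma_stt = -0.845044, Gamma_tss = 0.000000, Gamma_tst = 0.175055, Gamma_ttt = 0.000000
step 0: V^s = 0.5000, V^t = -0.1250
step 1: k1 = (-0.037123, -0.016166), k2 = (-0.074044, -0.031281), k3 = (-0.074937, -0.030465), k4 = (-0.112064, -0.042712); V <- V + (h/6)(k1 + 2k2 + 2k3 + k4): V^s = 0.4627, V^t = -0.1402
step 2: k1 = (-0.112062, -0.042736), k2 = (-0.149089, -0.051326), k3 = (-0.149667, -0.049850), k4 = (-0.185442, -0.053452); V <- V + (h/6)(k1 + 2k2 + 2k3 + k4): V^s = 0.3882, V^t = -0.1651


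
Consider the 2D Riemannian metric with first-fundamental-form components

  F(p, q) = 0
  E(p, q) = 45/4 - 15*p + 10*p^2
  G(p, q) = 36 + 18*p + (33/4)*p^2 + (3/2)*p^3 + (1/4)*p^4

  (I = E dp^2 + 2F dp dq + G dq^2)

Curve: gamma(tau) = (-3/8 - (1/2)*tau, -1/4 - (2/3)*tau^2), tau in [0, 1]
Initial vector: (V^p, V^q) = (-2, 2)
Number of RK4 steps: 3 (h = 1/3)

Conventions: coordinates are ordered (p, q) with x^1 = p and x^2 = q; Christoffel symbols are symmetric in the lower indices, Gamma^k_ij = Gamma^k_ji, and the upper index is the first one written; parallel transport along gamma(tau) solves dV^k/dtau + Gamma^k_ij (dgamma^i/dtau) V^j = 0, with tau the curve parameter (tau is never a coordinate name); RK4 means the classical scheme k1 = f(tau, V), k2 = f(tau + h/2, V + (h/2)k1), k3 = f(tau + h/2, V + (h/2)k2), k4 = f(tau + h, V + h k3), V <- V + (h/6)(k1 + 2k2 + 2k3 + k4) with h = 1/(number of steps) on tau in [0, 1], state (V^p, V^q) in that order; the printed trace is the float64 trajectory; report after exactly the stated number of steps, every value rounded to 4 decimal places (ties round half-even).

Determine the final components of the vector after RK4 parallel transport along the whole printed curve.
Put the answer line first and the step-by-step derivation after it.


Answer: V^p = -1.7033, V^q = 1.9874

gamma'(tau) = (-1/2, -(4/3)*tau); f(tau, V)^k = -Gamma^k_ij(gamma(tau)) gamma'^i(tau) V^j; h = 1/3; intermediate values shown to 6 dp
curve data and Christoffel symbols at the stage parameters:
  tau = 0.000000: gamma = (-0.375000, -0.250000), gamma' = (-0.500000, 0.000000); Gamma_ppp = -0.615385, Gamma_ppq = 0.000000, Gamma_pqq = -0.338942, Gamma_qpp = 0.000000, Gamma_qpq = 0.204255, Gamma_qqq = 0.000000
  tau = 0.166667: gamma = (-0.458333, -0.268519), gamma' = (-0.500000, -0.222222); Gamma_ppp = -0.597425, Gamma_ppq = 0.000000, Gamma_pqq = -0.279015, Gamma_qpp = 0.000000, Gamma_qpq = 0.192277, Gamma_qqq = 0.000000
  tau = 0.333333: gamma = (-0.541667, -0.324074), gamma' = (-0.500000, -0.444444); Gamma_ppp = -0.578988, Gamma_ppq = 0.000000, Gamma_pqq = -0.229142, Gamma_qpp = 0.000000, Gamma_qpq = 0.179658, Gamma_qqq = 0.000000
  tau = 0.500000: gamma = (-0.625000, -0.416667), gamma' = (-0.500000, -0.666667); Gamma_ppp = -0.560510, Gamma_ppq = 0.000000, Gamma_pqq = -0.187540, Gamma_qpp = 0.000000, Gamma_qpq = 0.166419, Gamma_qqq = 0.000000
  tau = 0.666667: gamma = (-0.708333, -0.546296), gamma' = (-0.500000, -0.888889); Gamma_ppp = -0.542285, Gamma_ppq = 0.000000, Gamma_pqq = -0.152737, Gamma_qpp = 0.000000, Gamma_qpq = 0.152585, Gamma_qqq = 0.000000
  tau = 0.833333: gamma = (-0.791667, -0.712963), gamma' = (-0.500000, -1.111111); Gamma_ppp = -0.524513, Gamma_ppq = 0.000000, Gamma_pqq = -0.123529, Gamma_qpp = 0.000000, Gamma_qpq = 0.138188, Gamma_qqq = 0.000000
  tau = 1.000000: gamma = (-0.875000, -0.916667), gamma' = (-0.500000, -1.333333); Gamma_ppp = -0.507317, Gamma_ppq = 0.000000, Gamma_pqq = -0.098933, Gamma_qpp = 0.000000, Gamma_qpq = 0.123267, Gamma_qqq = 0.000000
step 0: V^p = -2.0000, V^q = 2.0000
step 1: k1 = (0.615385, 0.204255), k2 = (0.440670, 0.114476), k3 = (0.450296, 0.111793), k4 = (0.328058, 0.035295); V <- V + (h/6)(k1 + 2k2 + 2k3 + k4): V^p = -1.8486, V^q = 2.0384
step 2: k1 = (0.327558, 0.035506), k2 = (0.247176, -0.028926), k3 = (0.252273, -0.031306), k4 = (0.203095, -0.084599); V <- V + (h/6)(k1 + 2k2 + 2k3 + k4): V^p = -1.7636, V^q = 2.0290
step 3: k1 = (0.202718, -0.084401), k2 = (0.177095, -0.126380), k3 = (0.179175, -0.127519), k4 = (0.170163, -0.157608); V <- V + (h/6)(k1 + 2k2 + 2k3 + k4): V^p = -1.7033, V^q = 1.9874


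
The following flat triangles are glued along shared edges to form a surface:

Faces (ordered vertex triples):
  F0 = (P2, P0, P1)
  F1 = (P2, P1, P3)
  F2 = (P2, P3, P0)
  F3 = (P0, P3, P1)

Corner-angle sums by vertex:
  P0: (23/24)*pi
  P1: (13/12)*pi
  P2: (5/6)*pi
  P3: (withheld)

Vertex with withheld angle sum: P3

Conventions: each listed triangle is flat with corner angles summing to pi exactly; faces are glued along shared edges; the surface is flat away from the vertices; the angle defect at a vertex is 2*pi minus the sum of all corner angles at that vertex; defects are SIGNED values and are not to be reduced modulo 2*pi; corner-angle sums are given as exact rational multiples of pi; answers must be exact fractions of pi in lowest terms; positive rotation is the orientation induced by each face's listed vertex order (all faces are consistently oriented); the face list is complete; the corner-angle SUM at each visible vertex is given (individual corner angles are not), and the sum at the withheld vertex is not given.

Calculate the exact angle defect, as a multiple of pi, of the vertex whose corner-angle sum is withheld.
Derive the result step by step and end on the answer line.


V = 4, E = 6, F = 4; chi = V - E + F = 2
Gauss-Bonnet: total defect = 2*pi*chi = 4*pi; visible defects sum to (25/8)*pi

Answer: defect(P3) = (7/8)*pi


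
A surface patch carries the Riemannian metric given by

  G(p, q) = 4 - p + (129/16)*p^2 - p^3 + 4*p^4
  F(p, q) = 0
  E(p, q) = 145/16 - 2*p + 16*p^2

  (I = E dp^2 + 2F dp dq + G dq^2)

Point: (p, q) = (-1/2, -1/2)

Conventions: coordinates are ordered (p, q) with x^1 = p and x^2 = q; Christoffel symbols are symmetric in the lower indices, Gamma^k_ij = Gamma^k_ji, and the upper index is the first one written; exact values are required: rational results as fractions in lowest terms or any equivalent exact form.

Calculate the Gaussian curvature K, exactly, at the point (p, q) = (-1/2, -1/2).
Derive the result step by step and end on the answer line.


E = 225/16, F = 0, G = 441/64, EG - F^2 = 99225/1024 at the point
E_p = -18, E_q = 0, F_p = 0, F_q = 0, G_p = -189/16, G_q = 0
E_qq = 0, F_pq = 0, G_pp = 249/8
Compute both Brioschi determinants and normalise by (EG - F^2)^2.
M1 = [[-E_qq/2 + F_pq - G_pp/2, E_p/2, F_p - E_q/2], [F_q - G_p/2, E, F], [G_q/2, F, G]] = [[-249/16, -9, 0], [189/32, 225/16, 0], [0, 0, 441/64]]; det M1 = -18705897/16384
M2 = [[0, E_q/2, G_p/2], [E_q/2, E, F], [G_p/2, F, G]] = [[0, 0, -189/32], [0, 225/16, 0], [-189/32, 0, 441/64]]; det M2 = -8037225/16384
det M1 - det M2 = -83349/128; K = -83349/128 / (99225/1024)^2 = -8192/118125

Answer: K = -8192/118125


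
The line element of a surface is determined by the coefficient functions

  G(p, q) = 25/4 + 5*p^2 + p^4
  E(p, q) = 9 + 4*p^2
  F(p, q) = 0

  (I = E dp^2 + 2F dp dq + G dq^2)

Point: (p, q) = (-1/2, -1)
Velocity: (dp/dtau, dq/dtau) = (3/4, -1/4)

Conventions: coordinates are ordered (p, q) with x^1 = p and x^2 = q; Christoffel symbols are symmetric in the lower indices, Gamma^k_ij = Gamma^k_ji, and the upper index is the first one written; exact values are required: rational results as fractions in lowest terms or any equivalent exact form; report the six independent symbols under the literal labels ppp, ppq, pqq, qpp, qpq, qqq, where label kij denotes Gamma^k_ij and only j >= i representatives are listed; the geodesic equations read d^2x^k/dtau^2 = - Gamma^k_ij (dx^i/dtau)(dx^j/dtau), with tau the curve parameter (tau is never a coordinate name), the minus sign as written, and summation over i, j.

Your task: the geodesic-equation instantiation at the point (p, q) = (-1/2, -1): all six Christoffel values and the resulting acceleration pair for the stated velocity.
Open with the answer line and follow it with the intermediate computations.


Answer: Gamma_ppp = -1/5, Gamma_ppq = 0, Gamma_pqq = 11/40, Gamma_qpp = 0, Gamma_qpq = -4/11, Gamma_qqq = 0; accelerations (d^2p/dtau^2, d^2q/dtau^2) = (61/640, -3/22)

E = 10, F = 0, G = 121/16 at the point
E_p = -4, E_q = 0, F_p = 0, F_q = 0, G_p = -11/2, G_q = 0
EG - F^2 = 605/8;  g^inv = (8/605) * [[121/16, 0], [0, 10]]
first-kind symbols [ij,l] = (1/2)(d_i g_jl + d_j g_il - d_l g_ij): [pp,p] = E_p/2 = -2, [pp,q] = F_p - E_q/2 = 0, [pq,p] = E_q/2 = 0, [pq,q] = G_p/2 = -11/4, [qq,p] = F_q - G_p/2 = 11/4, [qq,q] = G_q/2 = 0
Gamma^p_ij = (G*[ij,p] - F*[ij,q])/(EG - F^2), Gamma^q_ij = (E*[ij,q] - F*[ij,p])/(EG - F^2)
Gamma_ppp = -1/5, Gamma_ppq = 0, Gamma_pqq = 11/40, Gamma_qpp = 0, Gamma_qpq = -4/11, Gamma_qqq = 0
d^2p/dtau^2 = -(Gamma_ppp*(3/4)^2 + 2*Gamma_ppq*(3/4)*(-1/4) + Gamma_pqq*(-1/4)^2) = 61/640
d^2q/dtau^2 = -(Gamma_qpp*(3/4)^2 + 2*Gamma_qpq*(3/4)*(-1/4) + Gamma_qqq*(-1/4)^2) = -3/22


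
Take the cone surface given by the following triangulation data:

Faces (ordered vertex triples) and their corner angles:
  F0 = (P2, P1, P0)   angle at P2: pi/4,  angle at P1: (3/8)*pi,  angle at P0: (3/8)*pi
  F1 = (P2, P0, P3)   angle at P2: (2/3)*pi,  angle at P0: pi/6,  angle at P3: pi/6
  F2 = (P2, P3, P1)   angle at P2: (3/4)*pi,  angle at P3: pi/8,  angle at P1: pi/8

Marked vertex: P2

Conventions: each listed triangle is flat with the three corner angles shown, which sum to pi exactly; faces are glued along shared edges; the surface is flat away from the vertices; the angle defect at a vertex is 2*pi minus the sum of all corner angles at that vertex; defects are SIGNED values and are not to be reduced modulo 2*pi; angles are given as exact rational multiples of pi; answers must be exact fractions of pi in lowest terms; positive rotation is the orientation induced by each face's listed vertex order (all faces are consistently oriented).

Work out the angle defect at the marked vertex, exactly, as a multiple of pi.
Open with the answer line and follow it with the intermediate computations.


Answer: defect(P2) = pi/3

Sum of corner angles at P2: (5/3)*pi
defect = 2*pi - (5/3)*pi
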